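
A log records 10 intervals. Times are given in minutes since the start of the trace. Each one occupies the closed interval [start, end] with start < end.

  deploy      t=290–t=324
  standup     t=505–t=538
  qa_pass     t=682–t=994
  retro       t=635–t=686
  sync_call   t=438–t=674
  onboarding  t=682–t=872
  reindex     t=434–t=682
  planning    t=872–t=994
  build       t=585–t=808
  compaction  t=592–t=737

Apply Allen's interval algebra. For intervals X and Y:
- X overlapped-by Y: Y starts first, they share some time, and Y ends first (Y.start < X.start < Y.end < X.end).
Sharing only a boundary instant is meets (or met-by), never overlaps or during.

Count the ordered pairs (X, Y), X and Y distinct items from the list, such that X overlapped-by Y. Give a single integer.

12

Checking all 90 ordered pairs for relation 'overlapped-by'; matching pairs in alphabetical order:
(build, reindex): build overlapped-by reindex ✓
(build, sync_call): build overlapped-by sync_call ✓
(compaction, reindex): compaction overlapped-by reindex ✓
(compaction, sync_call): compaction overlapped-by sync_call ✓
(onboarding, build): onboarding overlapped-by build ✓
(onboarding, compaction): onboarding overlapped-by compaction ✓
(onboarding, retro): onboarding overlapped-by retro ✓
(qa_pass, build): qa_pass overlapped-by build ✓
(qa_pass, compaction): qa_pass overlapped-by compaction ✓
(qa_pass, retro): qa_pass overlapped-by retro ✓
(retro, reindex): retro overlapped-by reindex ✓
(retro, sync_call): retro overlapped-by sync_call ✓
Count: 12.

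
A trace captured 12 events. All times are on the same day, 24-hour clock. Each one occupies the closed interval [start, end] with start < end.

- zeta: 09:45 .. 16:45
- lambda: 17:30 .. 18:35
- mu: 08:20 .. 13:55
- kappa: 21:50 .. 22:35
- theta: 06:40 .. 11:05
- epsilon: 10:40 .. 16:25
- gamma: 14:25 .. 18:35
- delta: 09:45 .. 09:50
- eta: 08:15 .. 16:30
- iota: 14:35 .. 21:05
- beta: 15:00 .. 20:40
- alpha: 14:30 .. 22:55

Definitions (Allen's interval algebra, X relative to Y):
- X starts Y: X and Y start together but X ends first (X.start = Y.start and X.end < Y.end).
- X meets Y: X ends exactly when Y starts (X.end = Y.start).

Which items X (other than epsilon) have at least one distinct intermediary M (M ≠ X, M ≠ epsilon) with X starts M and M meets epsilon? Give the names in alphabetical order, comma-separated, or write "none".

Target epsilon = [10:40, 16:25].
Intermediaries M with M meets epsilon: none.
Union: none.

none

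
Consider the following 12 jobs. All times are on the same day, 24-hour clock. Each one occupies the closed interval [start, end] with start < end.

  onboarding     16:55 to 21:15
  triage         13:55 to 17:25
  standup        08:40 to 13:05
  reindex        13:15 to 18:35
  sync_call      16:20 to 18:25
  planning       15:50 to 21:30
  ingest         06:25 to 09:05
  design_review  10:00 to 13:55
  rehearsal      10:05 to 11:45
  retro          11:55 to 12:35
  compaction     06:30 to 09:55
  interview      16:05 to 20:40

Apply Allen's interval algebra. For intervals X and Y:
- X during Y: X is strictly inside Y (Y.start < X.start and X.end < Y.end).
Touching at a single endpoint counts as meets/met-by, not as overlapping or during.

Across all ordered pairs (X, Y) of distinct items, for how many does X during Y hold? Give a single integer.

10

Checking all 132 ordered pairs for relation 'during'; matching pairs in alphabetical order:
(interview, planning): interview during planning ✓
(onboarding, planning): onboarding during planning ✓
(rehearsal, design_review): rehearsal during design_review ✓
(rehearsal, standup): rehearsal during standup ✓
(retro, design_review): retro during design_review ✓
(retro, standup): retro during standup ✓
(sync_call, interview): sync_call during interview ✓
(sync_call, planning): sync_call during planning ✓
(sync_call, reindex): sync_call during reindex ✓
(triage, reindex): triage during reindex ✓
Count: 10.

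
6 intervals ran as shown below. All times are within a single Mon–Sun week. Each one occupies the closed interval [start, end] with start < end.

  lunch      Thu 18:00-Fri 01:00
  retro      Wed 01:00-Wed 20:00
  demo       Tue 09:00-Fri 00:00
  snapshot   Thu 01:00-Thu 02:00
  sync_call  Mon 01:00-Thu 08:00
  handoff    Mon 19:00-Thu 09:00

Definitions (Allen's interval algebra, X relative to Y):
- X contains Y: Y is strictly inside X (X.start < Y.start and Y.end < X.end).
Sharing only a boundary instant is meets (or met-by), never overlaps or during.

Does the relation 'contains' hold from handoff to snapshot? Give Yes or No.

handoff = [Mon 19:00, Thu 09:00], snapshot = [Thu 01:00, Thu 02:00].
Actual relation of handoff to snapshot: contains.
Asked whether 'contains' holds → Yes.

Yes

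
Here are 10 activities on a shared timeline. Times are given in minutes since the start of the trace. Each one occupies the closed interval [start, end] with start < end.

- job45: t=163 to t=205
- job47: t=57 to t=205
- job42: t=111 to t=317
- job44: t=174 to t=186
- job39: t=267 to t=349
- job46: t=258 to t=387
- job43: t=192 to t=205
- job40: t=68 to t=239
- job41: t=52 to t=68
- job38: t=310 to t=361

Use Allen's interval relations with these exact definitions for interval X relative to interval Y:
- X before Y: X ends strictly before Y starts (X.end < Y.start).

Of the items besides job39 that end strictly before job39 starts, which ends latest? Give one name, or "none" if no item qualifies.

job40

Target job39 = [t=267, t=349].
job38 [t=310, t=361] → overlapped-by → excluded.
job40 [t=68, t=239] → before → candidate.
job41 [t=52, t=68] → before → candidate.
job42 [t=111, t=317] → overlaps → excluded.
job43 [t=192, t=205] → before → candidate.
job44 [t=174, t=186] → before → candidate.
job45 [t=163, t=205] → before → candidate.
job46 [t=258, t=387] → contains → excluded.
job47 [t=57, t=205] → before → candidate.
Among candidates, latest end is t=239 → job40.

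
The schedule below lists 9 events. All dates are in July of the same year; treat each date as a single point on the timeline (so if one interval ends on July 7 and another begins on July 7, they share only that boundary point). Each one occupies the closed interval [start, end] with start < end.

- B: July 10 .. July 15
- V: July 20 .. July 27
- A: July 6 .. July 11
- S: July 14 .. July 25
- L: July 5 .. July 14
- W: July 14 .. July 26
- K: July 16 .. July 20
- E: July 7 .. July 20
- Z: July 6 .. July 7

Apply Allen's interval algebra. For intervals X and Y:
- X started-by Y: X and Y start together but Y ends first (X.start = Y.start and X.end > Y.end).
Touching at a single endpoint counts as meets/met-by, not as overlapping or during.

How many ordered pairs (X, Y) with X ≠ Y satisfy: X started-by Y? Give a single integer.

Checking all 72 ordered pairs for relation 'started-by'; matching pairs in alphabetical order:
(A, Z): A started-by Z ✓
(W, S): W started-by S ✓
Count: 2.

2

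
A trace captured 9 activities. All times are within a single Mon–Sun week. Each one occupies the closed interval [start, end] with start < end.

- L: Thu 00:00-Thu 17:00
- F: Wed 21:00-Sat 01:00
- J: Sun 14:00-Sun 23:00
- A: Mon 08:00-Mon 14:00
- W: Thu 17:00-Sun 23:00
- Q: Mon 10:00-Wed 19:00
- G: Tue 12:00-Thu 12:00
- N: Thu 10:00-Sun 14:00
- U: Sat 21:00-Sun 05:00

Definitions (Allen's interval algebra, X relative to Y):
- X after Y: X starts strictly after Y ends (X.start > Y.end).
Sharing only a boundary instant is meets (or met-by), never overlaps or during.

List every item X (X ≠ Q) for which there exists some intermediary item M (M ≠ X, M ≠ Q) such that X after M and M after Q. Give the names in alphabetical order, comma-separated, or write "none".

J, U

Target Q = [Mon 10:00, Wed 19:00].
Intermediaries M with M after Q: F, J, L, N, U, W.
Via F — items with X after F: J, U.
Via J — items with X after J: none.
Via L — items with X after L: J, U.
Via N — items with X after N: none.
Via U — items with X after U: J.
Via W — items with X after W: none.
Union: J, U.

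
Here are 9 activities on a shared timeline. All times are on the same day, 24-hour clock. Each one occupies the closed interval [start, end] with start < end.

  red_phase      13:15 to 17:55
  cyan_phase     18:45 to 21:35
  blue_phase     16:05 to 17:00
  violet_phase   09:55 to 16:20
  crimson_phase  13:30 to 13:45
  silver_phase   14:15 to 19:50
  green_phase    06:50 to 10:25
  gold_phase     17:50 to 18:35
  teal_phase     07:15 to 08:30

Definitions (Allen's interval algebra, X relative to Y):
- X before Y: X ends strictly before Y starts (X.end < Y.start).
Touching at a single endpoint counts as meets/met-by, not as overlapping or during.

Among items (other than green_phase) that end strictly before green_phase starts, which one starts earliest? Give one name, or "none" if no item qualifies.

Target green_phase = [06:50, 10:25].
blue_phase [16:05, 17:00] → after → excluded.
crimson_phase [13:30, 13:45] → after → excluded.
cyan_phase [18:45, 21:35] → after → excluded.
gold_phase [17:50, 18:35] → after → excluded.
red_phase [13:15, 17:55] → after → excluded.
silver_phase [14:15, 19:50] → after → excluded.
teal_phase [07:15, 08:30] → during → excluded.
violet_phase [09:55, 16:20] → overlapped-by → excluded.
No candidates → none.

none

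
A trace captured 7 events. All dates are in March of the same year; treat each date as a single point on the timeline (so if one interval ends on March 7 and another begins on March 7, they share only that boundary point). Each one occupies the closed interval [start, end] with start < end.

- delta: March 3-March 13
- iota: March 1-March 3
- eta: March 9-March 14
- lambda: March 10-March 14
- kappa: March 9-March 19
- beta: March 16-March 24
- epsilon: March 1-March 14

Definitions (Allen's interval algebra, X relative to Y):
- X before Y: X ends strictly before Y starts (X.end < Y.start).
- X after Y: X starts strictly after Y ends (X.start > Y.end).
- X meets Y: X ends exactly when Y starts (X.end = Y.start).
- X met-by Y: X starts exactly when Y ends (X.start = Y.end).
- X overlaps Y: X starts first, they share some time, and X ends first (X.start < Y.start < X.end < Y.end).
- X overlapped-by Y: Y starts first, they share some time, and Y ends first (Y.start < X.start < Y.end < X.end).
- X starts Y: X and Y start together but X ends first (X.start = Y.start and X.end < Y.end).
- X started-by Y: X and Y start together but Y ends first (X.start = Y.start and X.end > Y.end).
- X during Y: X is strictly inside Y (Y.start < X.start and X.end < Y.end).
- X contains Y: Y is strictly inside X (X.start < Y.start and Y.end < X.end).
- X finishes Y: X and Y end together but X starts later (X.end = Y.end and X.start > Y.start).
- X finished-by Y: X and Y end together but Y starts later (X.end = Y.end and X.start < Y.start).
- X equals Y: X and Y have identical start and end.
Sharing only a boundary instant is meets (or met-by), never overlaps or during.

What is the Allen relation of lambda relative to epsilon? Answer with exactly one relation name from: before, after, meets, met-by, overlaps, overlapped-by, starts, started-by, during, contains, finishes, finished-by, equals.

lambda = [March 10, March 14]; epsilon = [March 1, March 14].
Compare endpoints: lambda.start > epsilon.start, lambda.start < epsilon.end, lambda.end > epsilon.start, lambda.end = epsilon.end.
That pattern is 'finishes'.

finishes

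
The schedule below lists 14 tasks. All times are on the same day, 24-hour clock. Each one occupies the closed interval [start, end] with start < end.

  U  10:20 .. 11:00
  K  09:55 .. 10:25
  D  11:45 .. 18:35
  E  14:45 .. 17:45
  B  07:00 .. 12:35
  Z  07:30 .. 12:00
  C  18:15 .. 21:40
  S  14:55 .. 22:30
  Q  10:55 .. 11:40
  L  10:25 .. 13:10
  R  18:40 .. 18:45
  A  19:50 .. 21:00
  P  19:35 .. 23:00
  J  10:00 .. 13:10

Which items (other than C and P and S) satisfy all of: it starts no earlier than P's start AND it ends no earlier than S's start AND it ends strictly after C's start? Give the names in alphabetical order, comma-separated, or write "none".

Conditions: its start is no earlier than P's start (X.start >= 19:35) AND its end is no earlier than S's start (X.end >= 14:55) AND its end is strictly after C's start (X.end > 18:15).
A: start 19:50 >= 19:35? ✓; end 21:00 >= 14:55? ✓; end 21:00 > 18:15? ✓ → yes.
B: start 07:00 >= 19:35? ✗; end 12:35 >= 14:55? ✗; end 12:35 > 18:15? ✗ → no.
D: start 11:45 >= 19:35? ✗; end 18:35 >= 14:55? ✓; end 18:35 > 18:15? ✓ → no.
E: start 14:45 >= 19:35? ✗; end 17:45 >= 14:55? ✓; end 17:45 > 18:15? ✗ → no.
J: start 10:00 >= 19:35? ✗; end 13:10 >= 14:55? ✗; end 13:10 > 18:15? ✗ → no.
K: start 09:55 >= 19:35? ✗; end 10:25 >= 14:55? ✗; end 10:25 > 18:15? ✗ → no.
L: start 10:25 >= 19:35? ✗; end 13:10 >= 14:55? ✗; end 13:10 > 18:15? ✗ → no.
Q: start 10:55 >= 19:35? ✗; end 11:40 >= 14:55? ✗; end 11:40 > 18:15? ✗ → no.
R: start 18:40 >= 19:35? ✗; end 18:45 >= 14:55? ✓; end 18:45 > 18:15? ✓ → no.
U: start 10:20 >= 19:35? ✗; end 11:00 >= 14:55? ✗; end 11:00 > 18:15? ✗ → no.
Z: start 07:30 >= 19:35? ✗; end 12:00 >= 14:55? ✗; end 12:00 > 18:15? ✗ → no.
Result: A.

A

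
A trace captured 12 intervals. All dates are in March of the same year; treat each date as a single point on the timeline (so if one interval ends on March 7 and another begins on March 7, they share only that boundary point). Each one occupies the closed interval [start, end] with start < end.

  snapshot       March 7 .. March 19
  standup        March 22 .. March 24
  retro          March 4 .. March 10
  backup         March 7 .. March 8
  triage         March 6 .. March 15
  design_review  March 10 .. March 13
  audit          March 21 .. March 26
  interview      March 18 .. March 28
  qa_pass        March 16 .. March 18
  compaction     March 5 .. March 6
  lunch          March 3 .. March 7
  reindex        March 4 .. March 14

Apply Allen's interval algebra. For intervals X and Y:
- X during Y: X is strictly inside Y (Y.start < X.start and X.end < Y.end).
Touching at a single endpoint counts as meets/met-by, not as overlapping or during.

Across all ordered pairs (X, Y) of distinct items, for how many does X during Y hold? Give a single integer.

Checking all 132 ordered pairs for relation 'during'; matching pairs in alphabetical order:
(audit, interview): audit during interview ✓
(backup, reindex): backup during reindex ✓
(backup, retro): backup during retro ✓
(backup, triage): backup during triage ✓
(compaction, lunch): compaction during lunch ✓
(compaction, reindex): compaction during reindex ✓
(compaction, retro): compaction during retro ✓
(design_review, reindex): design_review during reindex ✓
(design_review, snapshot): design_review during snapshot ✓
(design_review, triage): design_review during triage ✓
(qa_pass, snapshot): qa_pass during snapshot ✓
(standup, audit): standup during audit ✓
(standup, interview): standup during interview ✓
Count: 13.

13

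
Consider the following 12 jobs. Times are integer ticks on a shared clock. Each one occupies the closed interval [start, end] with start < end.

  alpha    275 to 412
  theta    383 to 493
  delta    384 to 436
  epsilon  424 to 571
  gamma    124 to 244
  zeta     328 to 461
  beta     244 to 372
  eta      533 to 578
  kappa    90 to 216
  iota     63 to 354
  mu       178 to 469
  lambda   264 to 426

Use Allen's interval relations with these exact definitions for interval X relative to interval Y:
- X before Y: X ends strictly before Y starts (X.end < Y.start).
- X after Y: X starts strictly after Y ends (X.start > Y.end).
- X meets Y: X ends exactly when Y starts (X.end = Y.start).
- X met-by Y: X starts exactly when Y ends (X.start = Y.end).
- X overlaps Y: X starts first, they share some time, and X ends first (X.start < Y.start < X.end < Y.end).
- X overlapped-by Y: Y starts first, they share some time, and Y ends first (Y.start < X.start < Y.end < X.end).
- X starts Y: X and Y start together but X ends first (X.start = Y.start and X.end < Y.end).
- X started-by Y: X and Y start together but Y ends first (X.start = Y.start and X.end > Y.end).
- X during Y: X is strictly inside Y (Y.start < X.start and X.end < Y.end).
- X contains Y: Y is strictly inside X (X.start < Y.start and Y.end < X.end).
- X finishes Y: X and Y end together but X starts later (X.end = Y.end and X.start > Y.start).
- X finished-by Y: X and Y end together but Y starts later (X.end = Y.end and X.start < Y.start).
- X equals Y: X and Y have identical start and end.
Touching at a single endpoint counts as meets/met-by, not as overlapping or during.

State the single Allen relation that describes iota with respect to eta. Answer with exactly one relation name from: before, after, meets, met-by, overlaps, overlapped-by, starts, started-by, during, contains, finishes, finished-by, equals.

before

iota = [63, 354]; eta = [533, 578].
Compare endpoints: iota.start < eta.start, iota.start < eta.end, iota.end < eta.start, iota.end < eta.end.
That pattern is 'before'.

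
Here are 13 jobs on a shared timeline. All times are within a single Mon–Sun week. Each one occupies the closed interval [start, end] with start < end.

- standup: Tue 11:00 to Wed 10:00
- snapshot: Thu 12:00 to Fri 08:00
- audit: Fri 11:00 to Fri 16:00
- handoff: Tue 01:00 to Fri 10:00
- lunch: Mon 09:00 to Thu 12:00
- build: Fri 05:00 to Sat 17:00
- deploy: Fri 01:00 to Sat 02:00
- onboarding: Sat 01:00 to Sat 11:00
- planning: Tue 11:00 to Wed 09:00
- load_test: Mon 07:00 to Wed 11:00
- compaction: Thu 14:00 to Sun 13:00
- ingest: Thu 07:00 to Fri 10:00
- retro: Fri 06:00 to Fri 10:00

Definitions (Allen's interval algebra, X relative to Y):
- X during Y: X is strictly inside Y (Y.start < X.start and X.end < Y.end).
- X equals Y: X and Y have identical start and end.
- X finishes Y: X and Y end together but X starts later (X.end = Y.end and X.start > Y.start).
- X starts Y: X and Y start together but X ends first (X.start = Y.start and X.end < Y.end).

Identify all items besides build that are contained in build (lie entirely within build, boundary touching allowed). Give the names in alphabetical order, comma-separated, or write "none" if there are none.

Target build = [Fri 05:00, Sat 17:00].
audit [Fri 11:00, Fri 16:00] → during → yes.
compaction [Thu 14:00, Sun 13:00] → contains → no.
deploy [Fri 01:00, Sat 02:00] → overlaps → no.
handoff [Tue 01:00, Fri 10:00] → overlaps → no.
ingest [Thu 07:00, Fri 10:00] → overlaps → no.
load_test [Mon 07:00, Wed 11:00] → before → no.
lunch [Mon 09:00, Thu 12:00] → before → no.
onboarding [Sat 01:00, Sat 11:00] → during → yes.
planning [Tue 11:00, Wed 09:00] → before → no.
retro [Fri 06:00, Fri 10:00] → during → yes.
snapshot [Thu 12:00, Fri 08:00] → overlaps → no.
standup [Tue 11:00, Wed 10:00] → before → no.
Result: audit, onboarding, retro.

audit, onboarding, retro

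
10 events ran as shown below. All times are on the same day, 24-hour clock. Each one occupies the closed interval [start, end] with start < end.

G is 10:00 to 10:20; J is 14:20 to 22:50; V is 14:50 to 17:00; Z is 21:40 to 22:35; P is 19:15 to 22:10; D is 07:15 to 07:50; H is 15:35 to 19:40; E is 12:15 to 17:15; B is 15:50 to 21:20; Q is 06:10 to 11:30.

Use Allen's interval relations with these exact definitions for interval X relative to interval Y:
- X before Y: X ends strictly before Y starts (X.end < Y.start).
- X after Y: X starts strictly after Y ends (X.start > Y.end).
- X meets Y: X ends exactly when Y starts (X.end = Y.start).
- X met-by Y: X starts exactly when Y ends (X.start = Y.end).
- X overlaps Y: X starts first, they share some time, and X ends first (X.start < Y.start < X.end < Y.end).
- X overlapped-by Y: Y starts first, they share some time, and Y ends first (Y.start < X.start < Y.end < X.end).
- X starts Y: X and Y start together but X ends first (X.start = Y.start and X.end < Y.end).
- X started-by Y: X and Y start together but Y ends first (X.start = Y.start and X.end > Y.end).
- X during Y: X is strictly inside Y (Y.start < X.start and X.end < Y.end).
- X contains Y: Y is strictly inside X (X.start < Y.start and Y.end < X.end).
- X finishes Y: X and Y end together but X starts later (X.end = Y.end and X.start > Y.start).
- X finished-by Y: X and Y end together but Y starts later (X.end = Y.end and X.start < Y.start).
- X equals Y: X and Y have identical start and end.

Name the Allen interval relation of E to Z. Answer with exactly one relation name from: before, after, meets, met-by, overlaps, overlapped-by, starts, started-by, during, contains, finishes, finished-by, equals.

E = [12:15, 17:15]; Z = [21:40, 22:35].
Compare endpoints: E.start < Z.start, E.start < Z.end, E.end < Z.start, E.end < Z.end.
That pattern is 'before'.

before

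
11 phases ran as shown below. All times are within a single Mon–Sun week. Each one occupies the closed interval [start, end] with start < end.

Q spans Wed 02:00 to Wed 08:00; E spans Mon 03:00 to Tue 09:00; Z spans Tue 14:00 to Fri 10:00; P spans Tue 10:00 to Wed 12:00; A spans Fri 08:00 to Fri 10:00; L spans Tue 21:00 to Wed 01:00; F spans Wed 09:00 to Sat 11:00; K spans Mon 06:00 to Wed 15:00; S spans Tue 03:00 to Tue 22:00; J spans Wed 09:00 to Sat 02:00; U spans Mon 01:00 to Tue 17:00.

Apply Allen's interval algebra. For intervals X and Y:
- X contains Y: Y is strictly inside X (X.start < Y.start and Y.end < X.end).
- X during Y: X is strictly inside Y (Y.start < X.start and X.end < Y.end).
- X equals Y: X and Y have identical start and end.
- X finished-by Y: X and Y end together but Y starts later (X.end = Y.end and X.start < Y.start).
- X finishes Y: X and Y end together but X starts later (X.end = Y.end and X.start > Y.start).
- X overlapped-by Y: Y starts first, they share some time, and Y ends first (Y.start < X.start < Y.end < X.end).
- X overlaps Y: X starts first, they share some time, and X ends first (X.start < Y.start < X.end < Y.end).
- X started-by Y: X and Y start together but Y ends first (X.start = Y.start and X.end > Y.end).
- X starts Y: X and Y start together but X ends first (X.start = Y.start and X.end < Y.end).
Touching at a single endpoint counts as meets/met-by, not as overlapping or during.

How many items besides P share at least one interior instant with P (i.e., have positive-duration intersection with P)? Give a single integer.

Target P = [Tue 10:00, Wed 12:00].
A [Fri 08:00, Fri 10:00] → after → no.
E [Mon 03:00, Tue 09:00] → before → no.
F [Wed 09:00, Sat 11:00] → overlapped-by → counts.
J [Wed 09:00, Sat 02:00] → overlapped-by → counts.
K [Mon 06:00, Wed 15:00] → contains → counts.
L [Tue 21:00, Wed 01:00] → during → counts.
Q [Wed 02:00, Wed 08:00] → during → counts.
S [Tue 03:00, Tue 22:00] → overlaps → counts.
U [Mon 01:00, Tue 17:00] → overlaps → counts.
Z [Tue 14:00, Fri 10:00] → overlapped-by → counts.
Total: 8.

8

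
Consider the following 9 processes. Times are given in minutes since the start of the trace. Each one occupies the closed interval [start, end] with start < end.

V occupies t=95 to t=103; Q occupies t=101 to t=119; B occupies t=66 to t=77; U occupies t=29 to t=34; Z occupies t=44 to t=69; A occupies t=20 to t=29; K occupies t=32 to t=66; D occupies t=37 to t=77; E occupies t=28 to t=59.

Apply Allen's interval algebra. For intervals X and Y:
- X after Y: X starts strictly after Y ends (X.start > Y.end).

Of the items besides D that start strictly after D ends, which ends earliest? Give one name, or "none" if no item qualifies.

Target D = [t=37, t=77].
A [t=20, t=29] → before → excluded.
B [t=66, t=77] → finishes → excluded.
E [t=28, t=59] → overlaps → excluded.
K [t=32, t=66] → overlaps → excluded.
Q [t=101, t=119] → after → candidate.
U [t=29, t=34] → before → excluded.
V [t=95, t=103] → after → candidate.
Z [t=44, t=69] → during → excluded.
Among candidates, earliest end is t=103 → V.

V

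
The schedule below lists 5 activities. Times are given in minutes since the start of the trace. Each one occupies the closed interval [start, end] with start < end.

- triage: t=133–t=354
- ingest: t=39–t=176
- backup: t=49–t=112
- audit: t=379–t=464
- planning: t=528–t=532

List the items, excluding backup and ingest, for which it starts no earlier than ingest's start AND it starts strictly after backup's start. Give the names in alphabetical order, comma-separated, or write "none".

Conditions: its start is no earlier than ingest's start (X.start >= t=39) AND its start is strictly after backup's start (X.start > t=49).
audit: start t=379 >= t=39? ✓; start t=379 > t=49? ✓ → yes.
planning: start t=528 >= t=39? ✓; start t=528 > t=49? ✓ → yes.
triage: start t=133 >= t=39? ✓; start t=133 > t=49? ✓ → yes.
Result: audit, planning, triage.

audit, planning, triage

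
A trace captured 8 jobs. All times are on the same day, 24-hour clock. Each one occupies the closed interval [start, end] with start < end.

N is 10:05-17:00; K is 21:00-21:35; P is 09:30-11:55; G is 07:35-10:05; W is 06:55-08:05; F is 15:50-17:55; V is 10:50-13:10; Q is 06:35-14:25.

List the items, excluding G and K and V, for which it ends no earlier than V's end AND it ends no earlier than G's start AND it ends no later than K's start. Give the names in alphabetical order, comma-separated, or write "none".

Conditions: its end is no earlier than V's end (X.end >= 13:10) AND its end is no earlier than G's start (X.end >= 07:35) AND its end is no later than K's start (X.end <= 21:00).
F: end 17:55 >= 13:10? ✓; end 17:55 >= 07:35? ✓; end 17:55 <= 21:00? ✓ → yes.
N: end 17:00 >= 13:10? ✓; end 17:00 >= 07:35? ✓; end 17:00 <= 21:00? ✓ → yes.
P: end 11:55 >= 13:10? ✗; end 11:55 >= 07:35? ✓; end 11:55 <= 21:00? ✓ → no.
Q: end 14:25 >= 13:10? ✓; end 14:25 >= 07:35? ✓; end 14:25 <= 21:00? ✓ → yes.
W: end 08:05 >= 13:10? ✗; end 08:05 >= 07:35? ✓; end 08:05 <= 21:00? ✓ → no.
Result: F, N, Q.

F, N, Q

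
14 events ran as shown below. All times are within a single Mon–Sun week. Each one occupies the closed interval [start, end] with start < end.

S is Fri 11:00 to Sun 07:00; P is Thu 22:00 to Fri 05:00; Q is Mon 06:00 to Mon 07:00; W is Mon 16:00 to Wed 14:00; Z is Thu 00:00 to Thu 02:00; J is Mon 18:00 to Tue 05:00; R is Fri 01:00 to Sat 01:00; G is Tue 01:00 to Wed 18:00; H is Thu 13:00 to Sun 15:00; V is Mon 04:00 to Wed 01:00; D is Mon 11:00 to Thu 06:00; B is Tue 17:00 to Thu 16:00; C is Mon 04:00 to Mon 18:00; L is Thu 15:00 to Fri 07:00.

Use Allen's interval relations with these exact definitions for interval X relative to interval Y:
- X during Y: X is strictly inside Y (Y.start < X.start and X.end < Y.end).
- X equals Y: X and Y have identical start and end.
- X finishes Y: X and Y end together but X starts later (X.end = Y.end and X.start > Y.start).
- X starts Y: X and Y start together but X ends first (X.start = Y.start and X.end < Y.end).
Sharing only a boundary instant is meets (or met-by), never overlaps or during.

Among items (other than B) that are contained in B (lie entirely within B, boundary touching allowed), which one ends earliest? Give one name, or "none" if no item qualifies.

Z

Target B = [Tue 17:00, Thu 16:00].
C [Mon 04:00, Mon 18:00] → before → excluded.
D [Mon 11:00, Thu 06:00] → overlaps → excluded.
G [Tue 01:00, Wed 18:00] → overlaps → excluded.
H [Thu 13:00, Sun 15:00] → overlapped-by → excluded.
J [Mon 18:00, Tue 05:00] → before → excluded.
L [Thu 15:00, Fri 07:00] → overlapped-by → excluded.
P [Thu 22:00, Fri 05:00] → after → excluded.
Q [Mon 06:00, Mon 07:00] → before → excluded.
R [Fri 01:00, Sat 01:00] → after → excluded.
S [Fri 11:00, Sun 07:00] → after → excluded.
V [Mon 04:00, Wed 01:00] → overlaps → excluded.
W [Mon 16:00, Wed 14:00] → overlaps → excluded.
Z [Thu 00:00, Thu 02:00] → during → candidate.
Among candidates, earliest end is Thu 02:00 → Z.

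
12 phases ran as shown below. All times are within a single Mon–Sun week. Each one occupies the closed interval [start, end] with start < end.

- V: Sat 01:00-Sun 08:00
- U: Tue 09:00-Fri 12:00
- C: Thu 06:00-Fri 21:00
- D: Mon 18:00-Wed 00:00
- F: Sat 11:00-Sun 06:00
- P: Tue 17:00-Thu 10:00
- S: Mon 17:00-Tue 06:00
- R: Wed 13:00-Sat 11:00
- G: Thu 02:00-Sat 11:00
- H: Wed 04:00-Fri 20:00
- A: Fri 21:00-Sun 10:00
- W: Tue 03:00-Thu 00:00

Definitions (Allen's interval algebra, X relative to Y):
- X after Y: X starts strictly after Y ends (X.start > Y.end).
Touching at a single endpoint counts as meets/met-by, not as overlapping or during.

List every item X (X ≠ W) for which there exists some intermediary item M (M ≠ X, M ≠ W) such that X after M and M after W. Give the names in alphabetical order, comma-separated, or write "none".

F, V

Target W = [Tue 03:00, Thu 00:00].
Intermediaries M with M after W: A, C, F, G, V.
Via A — items with X after A: none.
Via C — items with X after C: F, V.
Via F — items with X after F: none.
Via G — items with X after G: none.
Via V — items with X after V: none.
Union: F, V.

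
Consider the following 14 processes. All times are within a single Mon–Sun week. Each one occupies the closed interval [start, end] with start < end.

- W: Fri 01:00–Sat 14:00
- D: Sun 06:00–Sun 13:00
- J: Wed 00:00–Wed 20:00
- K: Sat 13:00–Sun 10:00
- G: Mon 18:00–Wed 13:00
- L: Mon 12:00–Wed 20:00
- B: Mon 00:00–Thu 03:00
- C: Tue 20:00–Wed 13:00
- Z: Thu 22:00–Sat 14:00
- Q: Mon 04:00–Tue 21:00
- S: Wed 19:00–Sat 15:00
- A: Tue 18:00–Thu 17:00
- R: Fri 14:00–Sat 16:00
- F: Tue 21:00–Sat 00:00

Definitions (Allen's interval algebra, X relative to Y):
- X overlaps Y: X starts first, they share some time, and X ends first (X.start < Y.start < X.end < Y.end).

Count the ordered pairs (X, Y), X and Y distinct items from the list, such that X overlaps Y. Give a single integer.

Checking all 182 ordered pairs for relation 'overlaps'; matching pairs in alphabetical order:
(A, F): A overlaps F ✓
(A, S): A overlaps S ✓
(B, A): B overlaps A ✓
(B, F): B overlaps F ✓
(B, S): B overlaps S ✓
(C, F): C overlaps F ✓
(C, J): C overlaps J ✓
(F, R): F overlaps R ✓
(F, S): F overlaps S ✓
(F, W): F overlaps W ✓
(F, Z): F overlaps Z ✓
(G, A): G overlaps A ✓
(G, F): G overlaps F ✓
(G, J): G overlaps J ✓
(J, S): J overlaps S ✓
(K, D): K overlaps D ✓
(L, A): L overlaps A ✓
(L, F): L overlaps F ✓
(L, S): L overlaps S ✓
(Q, A): Q overlaps A ✓
(Q, C): Q overlaps C ✓
(Q, G): Q overlaps G ✓
(Q, L): Q overlaps L ✓
(R, K): R overlaps K ✓
... plus 6 further pairs not listed.
Count: 30.

30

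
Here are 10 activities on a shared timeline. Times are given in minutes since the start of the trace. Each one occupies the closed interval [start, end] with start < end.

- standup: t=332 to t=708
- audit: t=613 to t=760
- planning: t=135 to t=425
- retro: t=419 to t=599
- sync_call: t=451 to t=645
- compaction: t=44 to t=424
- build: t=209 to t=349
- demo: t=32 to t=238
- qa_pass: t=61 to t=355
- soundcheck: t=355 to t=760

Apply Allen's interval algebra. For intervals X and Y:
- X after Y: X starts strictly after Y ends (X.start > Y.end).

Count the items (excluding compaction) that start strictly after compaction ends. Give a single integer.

2

Target compaction = [t=44, t=424].
audit [t=613, t=760] → after → counts.
build [t=209, t=349] → during → no.
demo [t=32, t=238] → overlaps → no.
planning [t=135, t=425] → overlapped-by → no.
qa_pass [t=61, t=355] → during → no.
retro [t=419, t=599] → overlapped-by → no.
soundcheck [t=355, t=760] → overlapped-by → no.
standup [t=332, t=708] → overlapped-by → no.
sync_call [t=451, t=645] → after → counts.
Total: 2.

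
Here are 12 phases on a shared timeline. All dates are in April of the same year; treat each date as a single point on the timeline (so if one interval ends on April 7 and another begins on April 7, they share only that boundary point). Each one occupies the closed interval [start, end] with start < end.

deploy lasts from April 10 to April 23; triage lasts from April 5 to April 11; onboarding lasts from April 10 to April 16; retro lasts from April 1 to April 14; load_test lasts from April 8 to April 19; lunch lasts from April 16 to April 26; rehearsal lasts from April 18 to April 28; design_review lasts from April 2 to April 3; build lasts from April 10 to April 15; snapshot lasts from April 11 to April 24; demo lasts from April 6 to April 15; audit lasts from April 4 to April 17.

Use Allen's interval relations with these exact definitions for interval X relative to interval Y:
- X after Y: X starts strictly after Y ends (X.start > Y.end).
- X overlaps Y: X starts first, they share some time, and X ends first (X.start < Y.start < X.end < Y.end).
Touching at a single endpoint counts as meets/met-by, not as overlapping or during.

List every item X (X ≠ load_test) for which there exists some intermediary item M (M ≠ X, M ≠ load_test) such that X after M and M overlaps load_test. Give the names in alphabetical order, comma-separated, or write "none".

lunch, rehearsal

Target load_test = [April 8, April 19].
Intermediaries M with M overlaps load_test: audit, demo, retro, triage.
Via audit — items with X after audit: rehearsal.
Via demo — items with X after demo: lunch, rehearsal.
Via retro — items with X after retro: lunch, rehearsal.
Via triage — items with X after triage: lunch, rehearsal.
Union: lunch, rehearsal.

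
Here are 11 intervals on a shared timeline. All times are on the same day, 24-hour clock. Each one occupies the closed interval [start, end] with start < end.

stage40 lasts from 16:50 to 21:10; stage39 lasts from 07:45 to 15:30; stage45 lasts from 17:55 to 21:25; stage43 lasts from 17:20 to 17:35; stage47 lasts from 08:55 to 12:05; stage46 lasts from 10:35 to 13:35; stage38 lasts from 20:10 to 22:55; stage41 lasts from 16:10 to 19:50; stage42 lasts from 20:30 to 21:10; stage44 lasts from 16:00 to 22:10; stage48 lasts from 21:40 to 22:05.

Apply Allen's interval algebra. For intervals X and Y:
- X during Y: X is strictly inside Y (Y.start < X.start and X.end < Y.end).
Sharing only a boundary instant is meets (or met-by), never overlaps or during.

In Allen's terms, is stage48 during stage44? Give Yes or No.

Yes

stage48 = [21:40, 22:05], stage44 = [16:00, 22:10].
Actual relation of stage48 to stage44: during.
Asked whether 'during' holds → Yes.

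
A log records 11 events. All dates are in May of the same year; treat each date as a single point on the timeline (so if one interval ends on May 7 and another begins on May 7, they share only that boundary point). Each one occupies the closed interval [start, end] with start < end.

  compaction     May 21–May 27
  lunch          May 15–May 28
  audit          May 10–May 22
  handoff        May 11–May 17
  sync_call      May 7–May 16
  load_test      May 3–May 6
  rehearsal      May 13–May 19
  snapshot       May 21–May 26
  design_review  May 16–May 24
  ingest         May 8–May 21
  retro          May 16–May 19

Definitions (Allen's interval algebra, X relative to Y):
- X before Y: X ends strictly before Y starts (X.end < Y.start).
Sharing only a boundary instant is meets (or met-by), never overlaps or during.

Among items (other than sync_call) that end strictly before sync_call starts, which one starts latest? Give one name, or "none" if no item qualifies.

load_test

Target sync_call = [May 7, May 16].
audit [May 10, May 22] → overlapped-by → excluded.
compaction [May 21, May 27] → after → excluded.
design_review [May 16, May 24] → met-by → excluded.
handoff [May 11, May 17] → overlapped-by → excluded.
ingest [May 8, May 21] → overlapped-by → excluded.
load_test [May 3, May 6] → before → candidate.
lunch [May 15, May 28] → overlapped-by → excluded.
rehearsal [May 13, May 19] → overlapped-by → excluded.
retro [May 16, May 19] → met-by → excluded.
snapshot [May 21, May 26] → after → excluded.
Among candidates, latest start is May 3 → load_test.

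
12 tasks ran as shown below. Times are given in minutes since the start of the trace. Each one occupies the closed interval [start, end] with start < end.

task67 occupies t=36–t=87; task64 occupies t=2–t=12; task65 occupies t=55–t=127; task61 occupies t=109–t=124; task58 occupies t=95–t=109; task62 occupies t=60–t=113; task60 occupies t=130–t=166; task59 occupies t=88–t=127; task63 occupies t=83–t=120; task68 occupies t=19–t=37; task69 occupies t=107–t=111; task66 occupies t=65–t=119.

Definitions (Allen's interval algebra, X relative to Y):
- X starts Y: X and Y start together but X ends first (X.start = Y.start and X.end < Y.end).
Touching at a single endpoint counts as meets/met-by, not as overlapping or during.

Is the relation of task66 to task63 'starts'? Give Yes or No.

task66 = [t=65, t=119], task63 = [t=83, t=120].
Actual relation of task66 to task63: overlaps.
Asked whether 'starts' holds → No.

No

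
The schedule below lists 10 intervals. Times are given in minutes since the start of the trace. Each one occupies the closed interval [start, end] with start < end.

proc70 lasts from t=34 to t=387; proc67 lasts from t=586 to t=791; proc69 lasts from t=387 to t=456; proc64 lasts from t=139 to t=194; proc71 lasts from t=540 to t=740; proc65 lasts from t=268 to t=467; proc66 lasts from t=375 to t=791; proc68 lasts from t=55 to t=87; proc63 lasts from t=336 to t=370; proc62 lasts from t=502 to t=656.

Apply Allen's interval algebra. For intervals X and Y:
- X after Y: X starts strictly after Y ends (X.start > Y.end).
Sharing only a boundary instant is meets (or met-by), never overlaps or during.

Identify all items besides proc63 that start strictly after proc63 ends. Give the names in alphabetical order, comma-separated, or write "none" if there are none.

Target proc63 = [t=336, t=370].
proc62 [t=502, t=656] → after → yes.
proc64 [t=139, t=194] → before → no.
proc65 [t=268, t=467] → contains → no.
proc66 [t=375, t=791] → after → yes.
proc67 [t=586, t=791] → after → yes.
proc68 [t=55, t=87] → before → no.
proc69 [t=387, t=456] → after → yes.
proc70 [t=34, t=387] → contains → no.
proc71 [t=540, t=740] → after → yes.
Result: proc62, proc66, proc67, proc69, proc71.

proc62, proc66, proc67, proc69, proc71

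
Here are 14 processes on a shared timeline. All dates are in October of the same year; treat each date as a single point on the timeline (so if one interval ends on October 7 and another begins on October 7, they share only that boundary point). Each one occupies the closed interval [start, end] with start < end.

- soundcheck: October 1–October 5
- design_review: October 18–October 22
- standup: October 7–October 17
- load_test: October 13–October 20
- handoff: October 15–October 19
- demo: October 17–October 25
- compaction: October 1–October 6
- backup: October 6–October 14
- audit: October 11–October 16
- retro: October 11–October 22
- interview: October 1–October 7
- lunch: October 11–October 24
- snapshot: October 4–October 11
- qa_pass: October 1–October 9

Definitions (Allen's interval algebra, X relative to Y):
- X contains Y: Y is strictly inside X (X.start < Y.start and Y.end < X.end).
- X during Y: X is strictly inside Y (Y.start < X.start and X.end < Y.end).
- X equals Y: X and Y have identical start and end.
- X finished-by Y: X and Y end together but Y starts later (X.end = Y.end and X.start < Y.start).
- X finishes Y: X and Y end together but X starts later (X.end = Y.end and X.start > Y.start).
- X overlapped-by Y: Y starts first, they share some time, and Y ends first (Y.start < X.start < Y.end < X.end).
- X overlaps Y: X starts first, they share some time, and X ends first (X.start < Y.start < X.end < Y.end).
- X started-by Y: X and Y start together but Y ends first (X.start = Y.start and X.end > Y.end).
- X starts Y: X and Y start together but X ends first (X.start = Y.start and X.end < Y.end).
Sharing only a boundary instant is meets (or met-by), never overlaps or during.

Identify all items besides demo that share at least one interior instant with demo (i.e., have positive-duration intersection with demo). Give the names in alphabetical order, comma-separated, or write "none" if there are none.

Target demo = [October 17, October 25].
audit [October 11, October 16] → before → no.
backup [October 6, October 14] → before → no.
compaction [October 1, October 6] → before → no.
design_review [October 18, October 22] → during → yes.
handoff [October 15, October 19] → overlaps → yes.
interview [October 1, October 7] → before → no.
load_test [October 13, October 20] → overlaps → yes.
lunch [October 11, October 24] → overlaps → yes.
qa_pass [October 1, October 9] → before → no.
retro [October 11, October 22] → overlaps → yes.
snapshot [October 4, October 11] → before → no.
soundcheck [October 1, October 5] → before → no.
standup [October 7, October 17] → meets → no.
Result: design_review, handoff, load_test, lunch, retro.

design_review, handoff, load_test, lunch, retro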